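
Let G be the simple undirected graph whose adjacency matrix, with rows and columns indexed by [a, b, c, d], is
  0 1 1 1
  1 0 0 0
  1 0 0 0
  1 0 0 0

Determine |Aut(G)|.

6

Vertex a has degree 3 and every other vertex has degree 1, so G is the star K_{1,3} with centre a. Any automorphism fixes the centre and permutes the 3 leaves freely, so Aut(G) ≅ S_3 of order 3! = 6.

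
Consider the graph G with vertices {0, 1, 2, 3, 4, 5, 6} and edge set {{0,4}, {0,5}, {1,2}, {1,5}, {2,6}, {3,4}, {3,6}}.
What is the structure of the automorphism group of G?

G is 2-regular and connected on 7 vertices, i.e. the cycle C_7. The automorphisms of the 7-cycle are exactly the symmetries of a regular 7-gon: the dihedral group D_7, |D_7| = 14.

D_7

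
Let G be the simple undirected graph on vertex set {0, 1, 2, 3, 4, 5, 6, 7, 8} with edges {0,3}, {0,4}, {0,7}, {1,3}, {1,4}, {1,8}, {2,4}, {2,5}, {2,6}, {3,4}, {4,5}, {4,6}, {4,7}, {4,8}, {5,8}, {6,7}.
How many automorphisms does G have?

Vertex 4 is the unique vertex of degree 8; the remaining 8 vertices each have degree 3 and induce a cycle, so G is the wheel on 9 vertices with hub 4. With the hub fixed, the remaining symmetry is that of the rim cycle C_8, giving the dihedral group D_8.

16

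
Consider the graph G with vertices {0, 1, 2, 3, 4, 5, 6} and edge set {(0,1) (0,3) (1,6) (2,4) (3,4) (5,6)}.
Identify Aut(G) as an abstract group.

C_2

The degree sequence is [2, 2, 1, 2, 2, 1, 2]; the two degree-1 vertices 2 and 5 are the ends of a path, so G = P_7. A path has exactly one nontrivial symmetry — reversal — giving Aut(G) of order 2.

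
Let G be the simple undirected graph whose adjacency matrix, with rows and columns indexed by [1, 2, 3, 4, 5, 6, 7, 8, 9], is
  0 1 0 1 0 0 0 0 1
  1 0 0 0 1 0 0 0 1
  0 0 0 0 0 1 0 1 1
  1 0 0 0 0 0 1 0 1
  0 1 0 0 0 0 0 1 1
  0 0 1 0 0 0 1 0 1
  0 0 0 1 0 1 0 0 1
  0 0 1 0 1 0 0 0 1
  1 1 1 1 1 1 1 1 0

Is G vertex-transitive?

Vertex 9 is the only vertex of degree 8, so every automorphism fixes it; G is not vertex-transitive.

No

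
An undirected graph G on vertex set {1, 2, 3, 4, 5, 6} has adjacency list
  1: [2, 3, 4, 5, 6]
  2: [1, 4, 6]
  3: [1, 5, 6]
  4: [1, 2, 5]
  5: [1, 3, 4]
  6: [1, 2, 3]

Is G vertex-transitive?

Vertex 1 is the only vertex of degree 5, so every automorphism fixes it; G is not vertex-transitive.

No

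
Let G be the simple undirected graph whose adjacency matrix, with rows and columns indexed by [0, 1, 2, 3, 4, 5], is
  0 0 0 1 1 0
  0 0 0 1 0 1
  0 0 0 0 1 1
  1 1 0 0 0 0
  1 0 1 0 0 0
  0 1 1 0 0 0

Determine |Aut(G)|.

12

G is 2-regular and connected on 6 vertices, i.e. the cycle C_6. The automorphisms of the 6-cycle are exactly the symmetries of a regular 6-gon: the dihedral group D_6, |D_6| = 12.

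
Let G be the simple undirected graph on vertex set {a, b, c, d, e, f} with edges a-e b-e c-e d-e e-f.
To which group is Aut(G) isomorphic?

Vertex e has degree 5 and every other vertex has degree 1, so G is the star K_{1,5} with centre e. Any automorphism fixes the centre and permutes the 5 leaves freely, so Aut(G) ≅ S_5 of order 5! = 120.

S_5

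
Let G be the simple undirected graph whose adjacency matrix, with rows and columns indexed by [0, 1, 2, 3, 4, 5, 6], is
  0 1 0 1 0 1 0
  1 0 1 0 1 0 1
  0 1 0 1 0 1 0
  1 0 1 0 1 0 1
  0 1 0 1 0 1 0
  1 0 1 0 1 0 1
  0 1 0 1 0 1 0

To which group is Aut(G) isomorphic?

The vertices split by degree into {1, 3, 5} (degree 4) and {0, 2, 4, 6} (degree 3); every edge runs between the two parts, so G is the complete bipartite graph K_{3,4}. Automorphisms preserve the bipartition setwise (since the parts differ in size) and act as S_4 × S_3 within it; |Aut| = 144.

S_4 × S_3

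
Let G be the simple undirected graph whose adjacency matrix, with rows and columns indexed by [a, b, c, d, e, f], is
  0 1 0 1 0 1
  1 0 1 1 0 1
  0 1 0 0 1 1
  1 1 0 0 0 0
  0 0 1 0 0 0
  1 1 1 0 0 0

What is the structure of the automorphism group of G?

1

Degrees alone do not determine every vertex (e.g. a and c both have degree 3), but their neighbour-degree multisets differ: N(a) has degrees [2, 3, 4] while N(c) has degrees [1, 3, 4]. Repeating this refinement separates all vertices, so the only automorphism is the identity.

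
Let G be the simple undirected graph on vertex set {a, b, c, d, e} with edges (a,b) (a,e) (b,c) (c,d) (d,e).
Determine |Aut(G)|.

G is 2-regular and connected on 5 vertices, i.e. the cycle C_5. C_5 has 5 rotations and 5 reflections, so Aut(C_5) ≅ D_5 of order 10.

10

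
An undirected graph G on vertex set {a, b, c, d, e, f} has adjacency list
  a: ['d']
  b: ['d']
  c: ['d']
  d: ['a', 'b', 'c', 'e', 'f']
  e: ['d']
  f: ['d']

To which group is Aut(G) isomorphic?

the symmetric group on 5 letters

Vertex d has degree 5 and every other vertex has degree 1, so G is the star K_{1,5} with centre d. Any automorphism fixes the centre and permutes the 5 leaves freely, so Aut(G) ≅ S_5 of order 5! = 120.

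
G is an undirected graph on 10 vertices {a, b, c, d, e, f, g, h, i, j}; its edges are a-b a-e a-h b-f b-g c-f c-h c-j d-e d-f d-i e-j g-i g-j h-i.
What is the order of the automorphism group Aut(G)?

G is 3-regular on 10 vertices with no triangles and no 4-cycles (girth 5): this is the Petersen graph. It is a classical fact that the Petersen graph has automorphism group S_5 (order 120), arising from its description as the Kneser graph K(5,2).

120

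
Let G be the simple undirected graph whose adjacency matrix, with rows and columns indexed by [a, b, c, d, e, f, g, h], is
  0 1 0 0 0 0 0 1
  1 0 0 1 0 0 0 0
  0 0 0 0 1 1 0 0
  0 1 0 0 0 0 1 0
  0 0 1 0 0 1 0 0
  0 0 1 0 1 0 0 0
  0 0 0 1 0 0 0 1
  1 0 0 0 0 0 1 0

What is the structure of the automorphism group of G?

D_3 × D_5

G has two connected components, {a, b, d, g, h} and {c, e, f}; each is 2-regular, so G = C_5 ⊔ C_3. No automorphism exchanges components of different sizes, hence Aut(G) is the direct product D_3 × D_5, order 60.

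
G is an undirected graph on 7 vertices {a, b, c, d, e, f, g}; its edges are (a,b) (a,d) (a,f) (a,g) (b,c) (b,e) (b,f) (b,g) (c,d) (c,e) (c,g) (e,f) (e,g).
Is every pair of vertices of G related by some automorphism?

No

Vertex b is the only vertex of degree 5, so every automorphism fixes it; G is not vertex-transitive.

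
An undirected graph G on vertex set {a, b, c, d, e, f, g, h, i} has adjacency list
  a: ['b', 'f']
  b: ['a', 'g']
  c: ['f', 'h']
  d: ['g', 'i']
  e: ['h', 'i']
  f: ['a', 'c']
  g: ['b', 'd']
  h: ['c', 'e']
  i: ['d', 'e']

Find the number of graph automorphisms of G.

18

Every vertex has degree 2 and the graph is connected, so G is the 9-cycle C_9. C_9 has 9 rotations and 9 reflections, so Aut(C_9) ≅ D_9 of order 18.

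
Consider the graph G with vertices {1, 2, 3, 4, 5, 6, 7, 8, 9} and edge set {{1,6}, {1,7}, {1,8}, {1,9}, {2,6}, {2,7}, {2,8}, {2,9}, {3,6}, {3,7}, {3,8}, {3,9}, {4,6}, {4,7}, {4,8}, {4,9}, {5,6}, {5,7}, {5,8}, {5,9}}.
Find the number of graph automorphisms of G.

2880

The vertices split by degree into {6, 7, 8, 9} (degree 5) and {1, 2, 3, 4, 5} (degree 4); every edge runs between the two parts, so G is the complete bipartite graph K_{4,5}. The parts have unequal sizes, so no automorphism swaps them; each part is permuted independently, giving S_4 × S_5 of order 4!·5! = 2880.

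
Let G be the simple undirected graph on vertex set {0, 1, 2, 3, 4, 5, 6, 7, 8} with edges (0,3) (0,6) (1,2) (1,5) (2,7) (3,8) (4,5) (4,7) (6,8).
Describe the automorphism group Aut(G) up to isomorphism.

G has two connected components, {1, 2, 4, 5, 7} and {0, 3, 6, 8}; each is 2-regular, so G = C_5 ⊔ C_4. The components are non-isomorphic (different sizes), so Aut(G) = Aut(C_5) × Aut(C_4) = D_5 × D_4 of order 10·8 = 80.

D_5 × D_4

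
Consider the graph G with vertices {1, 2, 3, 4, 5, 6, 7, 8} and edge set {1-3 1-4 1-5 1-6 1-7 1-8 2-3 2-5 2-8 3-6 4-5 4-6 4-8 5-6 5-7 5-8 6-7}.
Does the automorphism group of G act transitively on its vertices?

Vertex 6 is the only vertex of degree 5, so every automorphism fixes it; G is not vertex-transitive.

No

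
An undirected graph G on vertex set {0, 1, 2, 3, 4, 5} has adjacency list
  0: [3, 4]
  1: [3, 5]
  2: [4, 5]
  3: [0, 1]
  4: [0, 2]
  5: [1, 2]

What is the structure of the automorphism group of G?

Every vertex has degree 2 and the graph is connected, so G is the 6-cycle C_6. The automorphisms of the 6-cycle are exactly the symmetries of a regular 6-gon: the dihedral group D_6, |D_6| = 12.

the dihedral group of order 12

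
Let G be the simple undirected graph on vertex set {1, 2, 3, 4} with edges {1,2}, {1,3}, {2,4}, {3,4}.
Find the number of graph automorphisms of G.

8

G is 2-regular and bipartite with parts {2, 3} and {1, 4} (each part is independent and every cross-pair is an edge), so G = K_{2,2}. Aut(K_{2,2}) is the wreath product S_2 ≀ Z_2: permute within each part, then optionally swap the parts; |Aut| = 2·(2!)² = 8.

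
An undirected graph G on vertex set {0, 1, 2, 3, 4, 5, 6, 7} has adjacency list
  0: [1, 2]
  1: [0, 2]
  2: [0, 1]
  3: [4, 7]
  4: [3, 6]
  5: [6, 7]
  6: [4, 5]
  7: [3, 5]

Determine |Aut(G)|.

60

G has two connected components, {3, 4, 5, 6, 7} and {0, 1, 2}; each is 2-regular, so G = C_5 ⊔ C_3. The components are non-isomorphic (different sizes), so Aut(G) = Aut(C_5) × Aut(C_3) = D_5 × D_3 of order 10·6 = 60.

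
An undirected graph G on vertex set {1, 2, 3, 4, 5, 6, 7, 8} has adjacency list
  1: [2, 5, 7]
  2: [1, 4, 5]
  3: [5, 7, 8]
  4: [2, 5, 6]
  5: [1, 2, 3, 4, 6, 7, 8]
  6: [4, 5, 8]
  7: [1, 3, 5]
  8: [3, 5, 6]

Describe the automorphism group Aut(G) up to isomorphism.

Vertex 5 is the unique vertex of degree 7; the remaining 7 vertices each have degree 3 and induce a cycle, so G is the wheel on 8 vertices with hub 5. With the hub fixed, the remaining symmetry is that of the rim cycle C_7, giving the dihedral group D_7.

D_7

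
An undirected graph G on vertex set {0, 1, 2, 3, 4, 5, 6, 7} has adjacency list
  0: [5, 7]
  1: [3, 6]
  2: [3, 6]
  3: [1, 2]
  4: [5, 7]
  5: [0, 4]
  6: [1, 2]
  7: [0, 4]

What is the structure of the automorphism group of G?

(D_4 × D_4) ⋊ Z_2

G has two connected components, {0, 4, 5, 7} and {1, 2, 3, 6}; each is 2-regular, so G = C_4 ⊔ C_4. With two isomorphic components, Aut(G) = Aut(C_4) ≀ S_2 = (D_4 × D_4) ⋊ Z_2: permute each cycle by D_4, then optionally swap the two cycles. Order 2·(2·4)² = 128.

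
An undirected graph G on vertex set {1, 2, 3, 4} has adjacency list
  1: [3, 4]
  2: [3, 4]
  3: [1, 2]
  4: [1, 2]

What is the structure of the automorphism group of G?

D_4

G is 2-regular and bipartite on 2^2 = 4 vertices with girth 4; it is the hypercube graph Q_2. The symmetry group of the 2-cube is the hyperoctahedral group B_2 = Z_2 ≀ S_2, of order 2^2·2! = 8.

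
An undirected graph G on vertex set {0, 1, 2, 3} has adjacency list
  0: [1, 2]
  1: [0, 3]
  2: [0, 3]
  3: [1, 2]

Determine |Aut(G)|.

G is 2-regular and bipartite on 2^2 = 4 vertices with girth 4; it is the hypercube graph Q_2. The symmetry group of the 2-cube is the hyperoctahedral group B_2 = Z_2 ≀ S_2, of order 2^2·2! = 8.

8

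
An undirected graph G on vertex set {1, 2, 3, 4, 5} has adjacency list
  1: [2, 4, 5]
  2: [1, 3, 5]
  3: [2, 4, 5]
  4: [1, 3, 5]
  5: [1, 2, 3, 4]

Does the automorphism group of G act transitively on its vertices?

Vertex 5 is the only vertex of degree 4, so every automorphism fixes it; G is not vertex-transitive.

No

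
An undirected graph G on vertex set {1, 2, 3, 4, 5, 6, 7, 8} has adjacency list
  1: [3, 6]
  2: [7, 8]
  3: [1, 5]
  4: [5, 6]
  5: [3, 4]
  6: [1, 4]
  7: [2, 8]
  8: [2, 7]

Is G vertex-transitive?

No

G has two connected components, {1, 3, 4, 5, 6} and {2, 7, 8}; each is 2-regular, so G = C_5 ⊔ C_3. The orbit of 1 under Aut(G) is {1, 3, 4, 5, 6}, which does not contain 2, so G is not vertex-transitive.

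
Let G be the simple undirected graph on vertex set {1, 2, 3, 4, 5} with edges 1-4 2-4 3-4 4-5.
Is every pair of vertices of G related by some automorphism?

No

Vertex 4 is the only vertex of degree 4, so every automorphism fixes it; G is not vertex-transitive.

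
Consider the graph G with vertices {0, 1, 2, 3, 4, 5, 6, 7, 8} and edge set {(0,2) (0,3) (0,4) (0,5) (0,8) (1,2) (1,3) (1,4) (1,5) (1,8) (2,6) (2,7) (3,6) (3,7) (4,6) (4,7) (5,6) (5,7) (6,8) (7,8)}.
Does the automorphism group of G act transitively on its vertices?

No

Automorphisms preserve degree, but G has vertices of degree 4 and vertices of degree 5; no automorphism maps one to the other, so G is not vertex-transitive.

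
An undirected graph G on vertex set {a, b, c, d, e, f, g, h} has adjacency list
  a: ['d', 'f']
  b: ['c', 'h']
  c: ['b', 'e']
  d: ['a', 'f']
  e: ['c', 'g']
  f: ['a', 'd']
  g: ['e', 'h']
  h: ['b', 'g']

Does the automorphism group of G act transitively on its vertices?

No

G has two connected components, {b, c, e, g, h} and {a, d, f}; each is 2-regular, so G = C_5 ⊔ C_3. The orbit of a under Aut(G) is {a, d, f}, which does not contain b, so G is not vertex-transitive.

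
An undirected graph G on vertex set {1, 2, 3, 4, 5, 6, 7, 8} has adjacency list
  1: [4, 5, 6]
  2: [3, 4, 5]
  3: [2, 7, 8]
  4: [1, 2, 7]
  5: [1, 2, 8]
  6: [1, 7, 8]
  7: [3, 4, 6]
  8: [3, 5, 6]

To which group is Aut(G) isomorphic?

the hyperoctahedral group B_3

G is 3-regular and bipartite on 2^3 = 8 vertices with girth 4; it is the hypercube graph Q_3. The symmetry group of the 3-cube is the hyperoctahedral group B_3 = Z_2 ≀ S_3, of order 2^3·3! = 48.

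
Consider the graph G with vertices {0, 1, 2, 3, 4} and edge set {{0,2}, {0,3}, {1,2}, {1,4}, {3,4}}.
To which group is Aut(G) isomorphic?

Every vertex has degree 2 and the graph is connected, so G is the 5-cycle C_5. The automorphisms of the 5-cycle are exactly the symmetries of a regular 5-gon: the dihedral group D_5, |D_5| = 10.

the dihedral group of order 10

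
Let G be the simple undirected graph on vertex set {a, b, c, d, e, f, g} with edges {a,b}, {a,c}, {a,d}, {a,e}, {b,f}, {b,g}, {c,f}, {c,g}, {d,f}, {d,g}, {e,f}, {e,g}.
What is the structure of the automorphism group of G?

The vertices split by degree into {a, f, g} (degree 4) and {b, c, d, e} (degree 3); every edge runs between the two parts, so G is the complete bipartite graph K_{3,4}. The parts have unequal sizes, so no automorphism swaps them; each part is permuted independently, giving S_4 × S_3 of order 4!·3! = 144.

S_4 × S_3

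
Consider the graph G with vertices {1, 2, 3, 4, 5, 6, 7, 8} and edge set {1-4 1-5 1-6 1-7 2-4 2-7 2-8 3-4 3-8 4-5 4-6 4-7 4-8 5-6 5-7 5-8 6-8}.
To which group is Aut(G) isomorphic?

{e}

Degrees alone do not determine every vertex (e.g. 1 and 6 both have degree 4), but their neighbour-degree multisets differ: N(1) has degrees [4, 4, 5, 7] while N(6) has degrees [4, 5, 5, 7]. Repeating this refinement separates all vertices, so the only automorphism is the identity.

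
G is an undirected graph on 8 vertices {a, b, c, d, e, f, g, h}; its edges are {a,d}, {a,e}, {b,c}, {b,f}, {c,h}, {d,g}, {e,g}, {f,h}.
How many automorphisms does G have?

G has two connected components, {b, c, f, h} and {a, d, e, g}; each is 2-regular, so G = C_4 ⊔ C_4. Aut of a disjoint union of two copies of C_4 is the wreath product D_4 ≀ Z_2, of order 2·8² = 128.

128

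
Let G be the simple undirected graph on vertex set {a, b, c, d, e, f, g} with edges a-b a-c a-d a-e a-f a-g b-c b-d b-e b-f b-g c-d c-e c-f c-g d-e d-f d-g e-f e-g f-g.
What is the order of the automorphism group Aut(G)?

5040

All 7 vertices are pairwise adjacent: G = K_7. Every bijection on the vertex set is an automorphism of K_7; hence Aut(K_7) ≅ S_7, order 5040.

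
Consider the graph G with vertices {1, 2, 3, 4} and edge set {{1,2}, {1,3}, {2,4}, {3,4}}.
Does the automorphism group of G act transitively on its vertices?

G is 2-regular and bipartite with parts {1, 4} and {2, 3} (each part is independent and every cross-pair is an edge), so G = K_{2,2}. Each part can be permuted independently (S_2 × S_2) and the two equal-size parts can also be swapped, giving (S_2 × S_2) ⋊ Z_2 of order 2·(2!)² = 8. Under this action every vertex can be carried to every other, so G is vertex-transitive.

Yes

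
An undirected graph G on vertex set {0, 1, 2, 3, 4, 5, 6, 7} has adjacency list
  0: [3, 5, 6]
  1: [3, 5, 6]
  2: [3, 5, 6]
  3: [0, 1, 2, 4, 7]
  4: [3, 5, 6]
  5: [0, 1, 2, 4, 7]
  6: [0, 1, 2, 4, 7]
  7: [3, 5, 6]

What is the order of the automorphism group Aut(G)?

720

The vertices split by degree into {3, 5, 6} (degree 5) and {0, 1, 2, 4, 7} (degree 3); every edge runs between the two parts, so G is the complete bipartite graph K_{3,5}. Automorphisms preserve the bipartition setwise (since the parts differ in size) and act as S_5 × S_3 within it; |Aut| = 720.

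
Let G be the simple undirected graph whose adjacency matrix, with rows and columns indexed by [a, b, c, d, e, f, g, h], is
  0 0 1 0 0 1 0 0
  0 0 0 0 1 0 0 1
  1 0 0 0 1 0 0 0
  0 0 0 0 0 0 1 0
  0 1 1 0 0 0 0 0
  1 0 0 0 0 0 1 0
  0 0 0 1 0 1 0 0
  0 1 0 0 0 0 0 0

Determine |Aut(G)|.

2

The degree sequence is [2, 2, 2, 1, 2, 2, 2, 1]; the two degree-1 vertices d and h are the ends of a path, so G = P_8. The only nontrivial automorphism of a path is the end-to-end reflection, so Aut(G) ≅ Z_2.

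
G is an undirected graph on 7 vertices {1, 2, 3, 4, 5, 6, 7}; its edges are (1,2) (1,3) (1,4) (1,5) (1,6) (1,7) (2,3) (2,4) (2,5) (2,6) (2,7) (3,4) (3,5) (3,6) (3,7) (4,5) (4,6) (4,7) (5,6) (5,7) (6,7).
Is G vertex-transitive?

All 7 vertices are pairwise adjacent: G = K_7. Every bijection on the vertex set is an automorphism of K_7; hence Aut(K_7) ≅ S_7, order 5040. Under this action every vertex can be carried to every other, so G is vertex-transitive.

Yes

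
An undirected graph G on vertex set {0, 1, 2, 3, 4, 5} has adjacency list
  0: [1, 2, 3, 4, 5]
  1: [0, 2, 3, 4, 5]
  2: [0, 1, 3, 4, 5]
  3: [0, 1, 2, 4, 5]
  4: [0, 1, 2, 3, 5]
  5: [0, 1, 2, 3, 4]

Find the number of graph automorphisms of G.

720

All 6 vertices are pairwise adjacent: G = K_6. Any permutation of the 6 vertices preserves K_6, so Aut(K_6) = S_6 of order 6! = 720.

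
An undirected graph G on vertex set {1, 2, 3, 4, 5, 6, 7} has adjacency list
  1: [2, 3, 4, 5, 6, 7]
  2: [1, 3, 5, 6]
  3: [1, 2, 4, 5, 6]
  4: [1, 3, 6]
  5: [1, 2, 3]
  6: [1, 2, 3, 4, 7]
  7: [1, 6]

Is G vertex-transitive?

No

Vertex 1 is the only vertex of degree 6, so every automorphism fixes it; G is not vertex-transitive.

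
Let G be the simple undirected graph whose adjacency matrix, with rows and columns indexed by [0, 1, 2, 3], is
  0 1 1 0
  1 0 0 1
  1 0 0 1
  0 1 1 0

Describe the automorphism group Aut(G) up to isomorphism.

G is 2-regular and connected on 4 vertices, i.e. the cycle C_4. The automorphisms of the 4-cycle are exactly the symmetries of a regular 4-gon: the dihedral group D_4, |D_4| = 8.

the dihedral group of order 8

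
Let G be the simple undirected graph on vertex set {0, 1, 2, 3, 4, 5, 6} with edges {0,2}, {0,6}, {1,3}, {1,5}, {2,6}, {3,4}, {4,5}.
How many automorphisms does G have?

G has two connected components, {1, 3, 4, 5} and {0, 2, 6}; each is 2-regular, so G = C_4 ⊔ C_3. No automorphism exchanges components of different sizes, hence Aut(G) is the direct product D_3 × D_4, order 48.

48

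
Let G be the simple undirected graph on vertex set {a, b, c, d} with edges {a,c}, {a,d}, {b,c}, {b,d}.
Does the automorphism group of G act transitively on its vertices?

G is 2-regular and bipartite on 2^2 = 4 vertices with girth 4; it is the hypercube graph Q_2. The symmetry group of the 2-cube is the hyperoctahedral group B_2 = Z_2 ≀ S_2, of order 2^2·2! = 8. This group acts transitively on the 4 vertices.

Yes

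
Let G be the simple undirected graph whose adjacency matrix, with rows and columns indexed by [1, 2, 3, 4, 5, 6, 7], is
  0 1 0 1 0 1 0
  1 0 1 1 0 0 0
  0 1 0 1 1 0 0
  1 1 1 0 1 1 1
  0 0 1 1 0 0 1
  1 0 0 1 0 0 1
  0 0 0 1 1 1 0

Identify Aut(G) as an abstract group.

Vertex 4 is the unique vertex of degree 6; the remaining 6 vertices each have degree 3 and induce a cycle, so G is the wheel on 7 vertices with hub 4. With the hub fixed, the remaining symmetry is that of the rim cycle C_6, giving the dihedral group D_6.

the dihedral group of order 12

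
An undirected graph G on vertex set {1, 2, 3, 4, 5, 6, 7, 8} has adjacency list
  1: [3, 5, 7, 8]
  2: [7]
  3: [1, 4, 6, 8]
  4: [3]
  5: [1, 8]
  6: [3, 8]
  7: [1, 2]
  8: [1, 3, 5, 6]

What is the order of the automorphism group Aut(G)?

1

The degree sequence is [4, 1, 4, 1, 2, 2, 2, 4]. Checking the degree-preserving permutations of the vertex set shows that none except the identity preserves every edge, so Aut(G) is trivial.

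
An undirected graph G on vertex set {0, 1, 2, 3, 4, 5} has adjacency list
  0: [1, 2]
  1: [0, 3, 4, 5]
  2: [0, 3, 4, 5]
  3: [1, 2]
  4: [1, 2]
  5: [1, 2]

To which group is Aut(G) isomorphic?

S_4 × S_2

The vertices split by degree into {1, 2} (degree 4) and {0, 3, 4, 5} (degree 2); every edge runs between the two parts, so G is the complete bipartite graph K_{2,4}. Automorphisms preserve the bipartition setwise (since the parts differ in size) and act as S_4 × S_2 within it; |Aut| = 48.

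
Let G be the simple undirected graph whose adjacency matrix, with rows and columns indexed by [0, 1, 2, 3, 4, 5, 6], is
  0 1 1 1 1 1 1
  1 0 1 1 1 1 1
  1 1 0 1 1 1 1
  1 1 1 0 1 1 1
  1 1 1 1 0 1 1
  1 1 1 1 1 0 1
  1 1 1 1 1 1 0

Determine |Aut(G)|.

Every vertex has degree 6, so G is the complete graph K_7. Every bijection on the vertex set is an automorphism of K_7; hence Aut(K_7) ≅ S_7, order 5040.

5040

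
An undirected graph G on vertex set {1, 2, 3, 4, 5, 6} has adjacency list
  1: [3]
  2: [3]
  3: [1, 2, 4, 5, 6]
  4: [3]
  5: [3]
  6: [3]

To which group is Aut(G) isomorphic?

Vertex 3 has degree 5 and every other vertex has degree 1, so G is the star K_{1,5} with centre 3. The 5 leaves are pairwise interchangeable while the centre is fixed, giving Aut(G) = S_5.

S_5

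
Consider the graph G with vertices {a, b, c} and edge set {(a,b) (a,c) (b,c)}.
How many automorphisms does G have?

Every vertex has degree 2, so G is the complete graph K_3. Every bijection on the vertex set is an automorphism of K_3; hence Aut(K_3) ≅ S_3, order 6.

6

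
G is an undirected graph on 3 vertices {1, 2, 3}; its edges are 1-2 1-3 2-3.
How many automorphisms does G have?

6

Every vertex has degree 2, so G is the complete graph K_3. Any permutation of the 3 vertices preserves K_3, so Aut(K_3) = S_3 of order 3! = 6.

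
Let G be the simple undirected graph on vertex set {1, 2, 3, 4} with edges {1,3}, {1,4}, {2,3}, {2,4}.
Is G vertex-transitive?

Every vertex has degree 2 and the graph is connected, so G is the 4-cycle C_4. C_4 has 4 rotations and 4 reflections, so Aut(C_4) ≅ D_4 of order 8. Under this action every vertex can be carried to every other, so G is vertex-transitive.

Yes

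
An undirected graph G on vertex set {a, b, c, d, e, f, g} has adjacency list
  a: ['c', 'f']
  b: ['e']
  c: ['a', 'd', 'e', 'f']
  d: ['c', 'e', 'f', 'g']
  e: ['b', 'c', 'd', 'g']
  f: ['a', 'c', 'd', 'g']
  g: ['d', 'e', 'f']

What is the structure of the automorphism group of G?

the trivial group

Degrees alone do not determine every vertex (e.g. c and d both have degree 4), but their neighbour-degree multisets differ: N(c) has degrees [2, 4, 4, 4] while N(d) has degrees [3, 4, 4, 4]. Repeating this refinement separates all vertices, so the only automorphism is the identity.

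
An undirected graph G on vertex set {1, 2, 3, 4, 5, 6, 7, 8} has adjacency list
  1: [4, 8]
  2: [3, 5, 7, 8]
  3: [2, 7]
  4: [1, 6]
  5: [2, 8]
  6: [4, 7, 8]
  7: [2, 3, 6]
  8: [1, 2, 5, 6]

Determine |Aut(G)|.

The degree sequence is [2, 4, 2, 2, 2, 3, 3, 4]. Checking the degree-preserving permutations of the vertex set shows that none except the identity preserves every edge, so Aut(G) is trivial.

1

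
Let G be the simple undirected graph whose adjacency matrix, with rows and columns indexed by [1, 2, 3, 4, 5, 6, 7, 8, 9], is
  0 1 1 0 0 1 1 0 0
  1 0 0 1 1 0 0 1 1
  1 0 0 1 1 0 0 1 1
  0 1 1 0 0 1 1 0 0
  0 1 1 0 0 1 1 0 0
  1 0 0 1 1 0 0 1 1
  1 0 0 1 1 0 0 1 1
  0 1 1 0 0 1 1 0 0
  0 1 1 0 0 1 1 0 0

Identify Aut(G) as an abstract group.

S_4 × S_5

The vertices split by degree into {2, 3, 6, 7} (degree 5) and {1, 4, 5, 8, 9} (degree 4); every edge runs between the two parts, so G is the complete bipartite graph K_{4,5}. Automorphisms preserve the bipartition setwise (since the parts differ in size) and act as S_4 × S_5 within it; |Aut| = 2880.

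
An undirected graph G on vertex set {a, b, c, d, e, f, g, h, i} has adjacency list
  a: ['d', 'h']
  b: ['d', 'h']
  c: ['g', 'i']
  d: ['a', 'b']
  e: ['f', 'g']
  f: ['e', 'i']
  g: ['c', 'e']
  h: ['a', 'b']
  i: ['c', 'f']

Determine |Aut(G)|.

80

G has two connected components, {c, e, f, g, i} and {a, b, d, h}; each is 2-regular, so G = C_5 ⊔ C_4. The components are non-isomorphic (different sizes), so Aut(G) = Aut(C_4) × Aut(C_5) = D_4 × D_5 of order 8·10 = 80.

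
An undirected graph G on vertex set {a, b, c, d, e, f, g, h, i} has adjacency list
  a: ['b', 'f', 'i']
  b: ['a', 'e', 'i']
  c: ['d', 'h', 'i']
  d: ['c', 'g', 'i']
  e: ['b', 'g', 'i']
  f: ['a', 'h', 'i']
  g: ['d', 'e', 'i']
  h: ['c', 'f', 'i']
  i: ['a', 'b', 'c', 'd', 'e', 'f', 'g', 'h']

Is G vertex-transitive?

No

Vertex i is the only vertex of degree 8, so every automorphism fixes it; G is not vertex-transitive.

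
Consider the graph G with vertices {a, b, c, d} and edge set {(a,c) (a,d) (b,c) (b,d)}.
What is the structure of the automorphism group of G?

G is 2-regular and bipartite on 2^2 = 4 vertices with girth 4; it is the hypercube graph Q_2. The symmetry group of the 2-cube is the hyperoctahedral group B_2 = Z_2 ≀ S_2, of order 2^2·2! = 8.

the hyperoctahedral group B_2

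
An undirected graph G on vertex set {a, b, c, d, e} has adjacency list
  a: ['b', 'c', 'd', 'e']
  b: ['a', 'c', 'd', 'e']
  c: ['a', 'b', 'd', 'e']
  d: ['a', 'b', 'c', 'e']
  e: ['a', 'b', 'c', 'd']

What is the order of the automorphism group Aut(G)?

Every vertex has degree 4, so G is the complete graph K_5. Any permutation of the 5 vertices preserves K_5, so Aut(K_5) = S_5 of order 5! = 120.

120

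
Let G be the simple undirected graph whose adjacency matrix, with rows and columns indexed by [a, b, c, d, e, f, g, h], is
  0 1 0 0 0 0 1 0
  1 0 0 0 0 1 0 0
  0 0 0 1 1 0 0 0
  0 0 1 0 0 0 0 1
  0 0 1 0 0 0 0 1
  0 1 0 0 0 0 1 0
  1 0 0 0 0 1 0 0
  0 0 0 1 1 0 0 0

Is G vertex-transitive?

G has two connected components, {c, d, e, h} and {a, b, f, g}; each is 2-regular, so G = C_4 ⊔ C_4. Aut of a disjoint union of two copies of C_4 is the wreath product D_4 ≀ Z_2, of order 2·8² = 128. Under this action every vertex can be carried to every other, so G is vertex-transitive.

Yes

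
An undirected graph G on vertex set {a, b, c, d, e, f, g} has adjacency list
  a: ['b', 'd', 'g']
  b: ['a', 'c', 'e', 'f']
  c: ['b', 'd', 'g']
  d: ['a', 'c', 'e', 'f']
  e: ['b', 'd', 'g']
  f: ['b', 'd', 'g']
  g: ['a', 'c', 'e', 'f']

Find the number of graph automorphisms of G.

The vertices split by degree into {b, d, g} (degree 4) and {a, c, e, f} (degree 3); every edge runs between the two parts, so G is the complete bipartite graph K_{3,4}. Automorphisms preserve the bipartition setwise (since the parts differ in size) and act as S_4 × S_3 within it; |Aut| = 144.

144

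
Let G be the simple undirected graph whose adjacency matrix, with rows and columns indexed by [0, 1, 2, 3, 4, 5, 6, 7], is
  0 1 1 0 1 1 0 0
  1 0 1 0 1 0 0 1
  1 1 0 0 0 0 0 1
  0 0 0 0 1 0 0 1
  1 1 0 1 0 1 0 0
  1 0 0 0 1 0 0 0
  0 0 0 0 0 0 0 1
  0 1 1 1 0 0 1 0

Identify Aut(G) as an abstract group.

{e}

The degree sequence is [4, 4, 3, 2, 4, 2, 1, 4]. Checking the degree-preserving permutations of the vertex set shows that none except the identity preserves every edge, so Aut(G) is trivial.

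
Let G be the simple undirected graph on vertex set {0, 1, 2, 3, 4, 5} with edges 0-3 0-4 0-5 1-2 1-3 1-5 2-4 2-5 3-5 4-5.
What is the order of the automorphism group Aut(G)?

Vertex 5 is the unique vertex of degree 5; the remaining 5 vertices each have degree 3 and induce a cycle, so G is the wheel on 6 vertices with hub 5. With the hub fixed, the remaining symmetry is that of the rim cycle C_5, giving the dihedral group D_5.

10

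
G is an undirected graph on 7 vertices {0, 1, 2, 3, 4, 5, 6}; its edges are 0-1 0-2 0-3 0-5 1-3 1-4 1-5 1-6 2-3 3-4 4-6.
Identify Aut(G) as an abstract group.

Degrees alone do not determine every vertex (e.g. 0 and 3 both have degree 4), but their neighbour-degree multisets differ: N(0) has degrees [2, 2, 4, 5] while N(3) has degrees [2, 3, 4, 5]. Repeating this refinement separates all vertices, so the only automorphism is the identity.

the trivial group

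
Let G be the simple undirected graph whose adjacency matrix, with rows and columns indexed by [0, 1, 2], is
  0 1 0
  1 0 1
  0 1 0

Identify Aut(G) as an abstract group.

Z_2

The degree sequence is [1, 2, 1]; the two degree-1 vertices 0 and 2 are the ends of a path, so G = P_3. The only nontrivial automorphism of a path is the end-to-end reflection, so Aut(G) ≅ Z_2.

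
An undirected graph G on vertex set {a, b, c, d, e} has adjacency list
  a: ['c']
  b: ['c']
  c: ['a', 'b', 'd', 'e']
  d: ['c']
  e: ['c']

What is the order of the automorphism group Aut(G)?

24

Vertex c has degree 4 and every other vertex has degree 1, so G is the star K_{1,4} with centre c. The 4 leaves are pairwise interchangeable while the centre is fixed, giving Aut(G) = S_4.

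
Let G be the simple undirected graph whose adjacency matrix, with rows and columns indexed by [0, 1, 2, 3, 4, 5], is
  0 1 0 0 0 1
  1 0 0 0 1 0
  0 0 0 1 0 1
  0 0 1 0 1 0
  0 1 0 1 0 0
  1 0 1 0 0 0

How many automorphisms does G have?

12

G is 2-regular and connected on 6 vertices, i.e. the cycle C_6. The automorphisms of the 6-cycle are exactly the symmetries of a regular 6-gon: the dihedral group D_6, |D_6| = 12.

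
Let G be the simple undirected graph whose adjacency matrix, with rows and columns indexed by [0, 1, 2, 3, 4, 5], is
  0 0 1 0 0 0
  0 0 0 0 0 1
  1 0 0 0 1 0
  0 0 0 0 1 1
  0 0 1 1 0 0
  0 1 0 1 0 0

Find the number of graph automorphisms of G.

2

The degree sequence is [1, 1, 2, 2, 2, 2]; the two degree-1 vertices 0 and 1 are the ends of a path, so G = P_6. The only nontrivial automorphism of a path is the end-to-end reflection, so Aut(G) ≅ Z_2.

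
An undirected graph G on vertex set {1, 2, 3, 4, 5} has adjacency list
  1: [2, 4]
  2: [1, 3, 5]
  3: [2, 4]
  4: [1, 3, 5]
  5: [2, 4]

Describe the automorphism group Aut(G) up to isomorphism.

S_2 × S_3

The vertices split by degree into {2, 4} (degree 3) and {1, 3, 5} (degree 2); every edge runs between the two parts, so G is the complete bipartite graph K_{2,3}. The parts have unequal sizes, so no automorphism swaps them; each part is permuted independently, giving S_2 × S_3 of order 2!·3! = 12.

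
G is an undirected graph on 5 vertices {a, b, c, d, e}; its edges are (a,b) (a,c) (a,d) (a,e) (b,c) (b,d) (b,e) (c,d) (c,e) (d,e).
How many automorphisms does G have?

Every vertex has degree 4, so G is the complete graph K_5. Every bijection on the vertex set is an automorphism of K_5; hence Aut(K_5) ≅ S_5, order 120.

120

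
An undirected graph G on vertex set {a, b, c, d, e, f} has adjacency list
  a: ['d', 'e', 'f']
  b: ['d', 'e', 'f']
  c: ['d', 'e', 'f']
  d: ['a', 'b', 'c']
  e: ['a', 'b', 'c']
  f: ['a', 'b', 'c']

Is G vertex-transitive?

Yes

G is 3-regular and bipartite with parts {d, e, f} and {a, b, c} (each part is independent and every cross-pair is an edge), so G = K_{3,3}. Each part can be permuted independently (S_3 × S_3) and the two equal-size parts can also be swapped, giving (S_3 × S_3) ⋊ Z_2 of order 2·(3!)² = 72. This group acts transitively on the 6 vertices.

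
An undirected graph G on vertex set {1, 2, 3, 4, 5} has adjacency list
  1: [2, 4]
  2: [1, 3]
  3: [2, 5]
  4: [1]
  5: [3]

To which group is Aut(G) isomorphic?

The degree sequence is [2, 2, 2, 1, 1]; the two degree-1 vertices 4 and 5 are the ends of a path, so G = P_5. A path has exactly one nontrivial symmetry — reversal — giving Aut(G) of order 2.

the cyclic group of order 2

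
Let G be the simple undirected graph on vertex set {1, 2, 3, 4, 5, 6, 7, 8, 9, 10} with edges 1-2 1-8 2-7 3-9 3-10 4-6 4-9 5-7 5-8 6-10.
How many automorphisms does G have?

G has two connected components, {1, 2, 5, 7, 8} and {3, 4, 6, 9, 10}; each is 2-regular, so G = C_5 ⊔ C_5. Aut of a disjoint union of two copies of C_5 is the wreath product D_5 ≀ Z_2, of order 2·10² = 200.

200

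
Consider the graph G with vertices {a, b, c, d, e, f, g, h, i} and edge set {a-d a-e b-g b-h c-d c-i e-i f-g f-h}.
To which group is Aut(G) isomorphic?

D_4 × D_5

G has two connected components, {a, c, d, e, i} and {b, f, g, h}; each is 2-regular, so G = C_5 ⊔ C_4. No automorphism exchanges components of different sizes, hence Aut(G) is the direct product D_4 × D_5, order 80.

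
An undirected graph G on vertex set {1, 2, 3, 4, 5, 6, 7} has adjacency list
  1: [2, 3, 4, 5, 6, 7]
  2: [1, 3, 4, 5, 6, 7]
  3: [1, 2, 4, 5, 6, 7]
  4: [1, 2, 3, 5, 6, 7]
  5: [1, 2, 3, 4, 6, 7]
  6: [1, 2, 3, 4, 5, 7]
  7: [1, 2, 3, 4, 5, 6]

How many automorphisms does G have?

5040

Every vertex has degree 6, so G is the complete graph K_7. Any permutation of the 7 vertices preserves K_7, so Aut(K_7) = S_7 of order 7! = 5040.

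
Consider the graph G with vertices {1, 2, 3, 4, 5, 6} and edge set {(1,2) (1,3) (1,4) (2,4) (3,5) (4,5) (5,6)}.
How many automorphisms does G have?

The degree sequence is [3, 2, 2, 3, 3, 1]. Checking the degree-preserving permutations of the vertex set shows that none except the identity preserves every edge, so Aut(G) is trivial.

1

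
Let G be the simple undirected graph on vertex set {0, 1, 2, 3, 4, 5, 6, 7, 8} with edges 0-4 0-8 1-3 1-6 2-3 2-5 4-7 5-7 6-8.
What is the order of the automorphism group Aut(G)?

18

Every vertex has degree 2 and the graph is connected, so G is the 9-cycle C_9. The automorphisms of the 9-cycle are exactly the symmetries of a regular 9-gon: the dihedral group D_9, |D_9| = 18.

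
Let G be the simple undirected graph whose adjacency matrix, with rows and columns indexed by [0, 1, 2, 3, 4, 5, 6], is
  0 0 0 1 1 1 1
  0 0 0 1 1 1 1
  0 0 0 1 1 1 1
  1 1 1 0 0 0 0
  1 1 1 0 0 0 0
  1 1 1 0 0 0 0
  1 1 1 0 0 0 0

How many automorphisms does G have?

144

The vertices split by degree into {0, 1, 2} (degree 4) and {3, 4, 5, 6} (degree 3); every edge runs between the two parts, so G is the complete bipartite graph K_{3,4}. Automorphisms preserve the bipartition setwise (since the parts differ in size) and act as S_4 × S_3 within it; |Aut| = 144.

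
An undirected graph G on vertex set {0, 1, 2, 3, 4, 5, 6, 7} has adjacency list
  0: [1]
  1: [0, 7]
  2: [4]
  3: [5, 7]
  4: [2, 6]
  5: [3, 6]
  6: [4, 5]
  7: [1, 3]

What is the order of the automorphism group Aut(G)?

The degree sequence is [1, 2, 1, 2, 2, 2, 2, 2]; the two degree-1 vertices 0 and 2 are the ends of a path, so G = P_8. The only nontrivial automorphism of a path is the end-to-end reflection, so Aut(G) ≅ Z_2.

2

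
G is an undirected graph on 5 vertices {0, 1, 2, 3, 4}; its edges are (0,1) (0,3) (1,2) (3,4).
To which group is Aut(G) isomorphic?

The degree sequence is [2, 2, 1, 2, 1]; the two degree-1 vertices 2 and 4 are the ends of a path, so G = P_5. The only nontrivial automorphism of a path is the end-to-end reflection, so Aut(G) ≅ Z_2.

Z_2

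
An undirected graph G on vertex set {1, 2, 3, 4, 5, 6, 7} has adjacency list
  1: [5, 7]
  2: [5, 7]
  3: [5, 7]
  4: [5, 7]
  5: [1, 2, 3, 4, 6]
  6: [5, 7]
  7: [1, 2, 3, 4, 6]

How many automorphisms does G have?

240

The vertices split by degree into {5, 7} (degree 5) and {1, 2, 3, 4, 6} (degree 2); every edge runs between the two parts, so G is the complete bipartite graph K_{2,5}. The parts have unequal sizes, so no automorphism swaps them; each part is permuted independently, giving S_2 × S_5 of order 2!·5! = 240.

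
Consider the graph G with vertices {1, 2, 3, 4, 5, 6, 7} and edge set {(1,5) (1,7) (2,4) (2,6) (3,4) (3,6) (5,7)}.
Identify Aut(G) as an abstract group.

G has two connected components, {2, 3, 4, 6} and {1, 5, 7}; each is 2-regular, so G = C_4 ⊔ C_3. The components are non-isomorphic (different sizes), so Aut(G) = Aut(C_4) × Aut(C_3) = D_4 × D_3 of order 8·6 = 48.

D_4 × D_3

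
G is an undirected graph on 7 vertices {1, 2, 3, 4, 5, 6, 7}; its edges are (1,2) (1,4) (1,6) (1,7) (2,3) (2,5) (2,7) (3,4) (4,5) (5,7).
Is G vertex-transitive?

No

Vertex 3 is the only vertex of degree 2, so every automorphism fixes it; G is not vertex-transitive.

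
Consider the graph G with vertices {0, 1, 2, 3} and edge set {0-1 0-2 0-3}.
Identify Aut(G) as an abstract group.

Vertex 0 has degree 3 and every other vertex has degree 1, so G is the star K_{1,3} with centre 0. The 3 leaves are pairwise interchangeable while the centre is fixed, giving Aut(G) = S_3.

S_3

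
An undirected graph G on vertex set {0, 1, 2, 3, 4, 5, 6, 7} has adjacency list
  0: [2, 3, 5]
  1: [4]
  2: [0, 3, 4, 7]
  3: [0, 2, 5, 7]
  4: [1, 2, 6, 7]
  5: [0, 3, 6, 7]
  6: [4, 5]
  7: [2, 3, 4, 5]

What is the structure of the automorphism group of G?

The degree sequence is [3, 1, 4, 4, 4, 4, 2, 4]. Checking the degree-preserving permutations of the vertex set shows that none except the identity preserves every edge, so Aut(G) is trivial.

{e}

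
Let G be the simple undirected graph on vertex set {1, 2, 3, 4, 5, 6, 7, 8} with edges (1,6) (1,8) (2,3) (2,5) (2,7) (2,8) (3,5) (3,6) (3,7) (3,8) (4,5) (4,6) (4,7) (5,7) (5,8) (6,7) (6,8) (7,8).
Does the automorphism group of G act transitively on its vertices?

No

Vertex 1 is the only vertex of degree 2, so every automorphism fixes it; G is not vertex-transitive.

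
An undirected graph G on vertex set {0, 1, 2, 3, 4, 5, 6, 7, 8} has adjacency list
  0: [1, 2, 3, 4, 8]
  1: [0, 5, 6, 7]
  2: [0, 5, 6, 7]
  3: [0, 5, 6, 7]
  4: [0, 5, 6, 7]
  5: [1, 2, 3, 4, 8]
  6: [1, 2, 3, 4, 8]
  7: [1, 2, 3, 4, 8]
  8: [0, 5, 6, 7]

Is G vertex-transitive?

Automorphisms preserve degree, but G has vertices of degree 4 and vertices of degree 5; no automorphism maps one to the other, so G is not vertex-transitive.

No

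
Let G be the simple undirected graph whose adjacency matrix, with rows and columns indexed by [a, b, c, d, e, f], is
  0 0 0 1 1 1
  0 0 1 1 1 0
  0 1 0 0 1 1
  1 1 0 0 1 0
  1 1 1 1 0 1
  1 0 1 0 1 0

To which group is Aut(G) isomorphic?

the dihedral group of order 10

Vertex e is the unique vertex of degree 5; the remaining 5 vertices each have degree 3 and induce a cycle, so G is the wheel on 6 vertices with hub e. Every automorphism fixes the hub and acts on the rim 5-cycle, so Aut(G) ≅ Aut(C_5) = D_5 of order 10.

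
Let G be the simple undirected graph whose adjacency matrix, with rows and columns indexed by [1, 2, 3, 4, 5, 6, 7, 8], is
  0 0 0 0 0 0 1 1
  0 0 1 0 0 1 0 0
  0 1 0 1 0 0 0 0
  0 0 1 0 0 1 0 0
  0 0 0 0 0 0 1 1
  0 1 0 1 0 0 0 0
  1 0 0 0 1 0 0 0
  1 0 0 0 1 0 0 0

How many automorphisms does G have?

128

G has two connected components, {1, 5, 7, 8} and {2, 3, 4, 6}; each is 2-regular, so G = C_4 ⊔ C_4. With two isomorphic components, Aut(G) = Aut(C_4) ≀ S_2 = (D_4 × D_4) ⋊ Z_2: permute each cycle by D_4, then optionally swap the two cycles. Order 2·(2·4)² = 128.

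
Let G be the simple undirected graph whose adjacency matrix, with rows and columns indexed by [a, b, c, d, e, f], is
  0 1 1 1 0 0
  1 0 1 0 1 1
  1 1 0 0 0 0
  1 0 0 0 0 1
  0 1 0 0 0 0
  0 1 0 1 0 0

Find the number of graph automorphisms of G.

1

Degrees alone do not determine every vertex (e.g. c and d both have degree 2), but their neighbour-degree multisets differ: N(c) has degrees [3, 4] while N(d) has degrees [2, 3]. Repeating this refinement separates all vertices, so the only automorphism is the identity.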